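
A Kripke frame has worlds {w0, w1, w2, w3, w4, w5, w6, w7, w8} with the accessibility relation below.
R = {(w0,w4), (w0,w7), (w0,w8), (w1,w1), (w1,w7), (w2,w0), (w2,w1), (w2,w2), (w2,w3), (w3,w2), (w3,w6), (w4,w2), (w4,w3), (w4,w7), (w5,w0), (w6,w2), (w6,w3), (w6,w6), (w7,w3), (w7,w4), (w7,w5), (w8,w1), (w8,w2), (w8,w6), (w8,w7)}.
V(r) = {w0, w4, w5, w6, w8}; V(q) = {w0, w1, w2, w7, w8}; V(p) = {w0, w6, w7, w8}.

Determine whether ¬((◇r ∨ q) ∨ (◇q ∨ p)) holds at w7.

No

At w7: (◇r ∨ q) ∨ (◇q ∨ p) is true, so ¬((◇r ∨ q) ∨ (◇q ∨ p)) is false.
  At w7: ◇r ∨ q is true, ◇q ∨ p is true, so (◇r ∨ q) ∨ (◇q ∨ p) is true.
    At w7: ◇r is true, q is true, so ◇r ∨ q is true.
      At w7: ◇r requires r at some successor in {w3, w4, w5}.
        r holds at w4, so ◇r is true at w7.
    At w7: ◇q is false, p is true, so ◇q ∨ p is true.
      At w7: ◇q requires q at some successor in {w3, w4, w5}.
        At w3: q is false.
        At w4: q is false.
        At w5: q is false.
      So ◇q is false at w7.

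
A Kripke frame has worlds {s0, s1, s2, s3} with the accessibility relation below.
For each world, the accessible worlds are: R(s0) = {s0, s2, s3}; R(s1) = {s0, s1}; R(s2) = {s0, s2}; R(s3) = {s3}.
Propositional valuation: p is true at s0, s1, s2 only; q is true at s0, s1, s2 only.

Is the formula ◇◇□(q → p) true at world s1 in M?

Yes

At s1: ◇◇□(q → p) requires ◇□(q → p) at some successor in {s0, s1}.
  ◇□(q → p) holds at s0, so ◇◇□(q → p) is true at s1.
    At s0: ◇□(q → p) requires □(q → p) at some successor in {s0, s2, s3}.
      □(q → p) holds at s0, so ◇□(q → p) is true at s0.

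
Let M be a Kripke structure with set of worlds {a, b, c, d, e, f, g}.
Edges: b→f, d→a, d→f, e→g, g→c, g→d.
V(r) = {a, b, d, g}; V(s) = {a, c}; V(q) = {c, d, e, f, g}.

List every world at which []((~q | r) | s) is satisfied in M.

Let φ = []((~q | r) | s). Evaluate φ at each world:
  a (successors ∅): φ is true.
  b (successors {f}): φ is false.
  c (successors ∅): φ is true.
  d (successors {a, f}): φ is false.
  e (successors {g}): φ is true.
  f (successors ∅): φ is true.
  g (successors {c, d}): φ is true.
For instance, at d:
  At d: []((~q | r) | s) requires (~q | r) | s at every successor {a, f}.
    (~q | r) | s fails at f, so []((~q | r) | s) is false at d.
Satisfying worlds: {a, c, e, f, g}

a, c, e, f, g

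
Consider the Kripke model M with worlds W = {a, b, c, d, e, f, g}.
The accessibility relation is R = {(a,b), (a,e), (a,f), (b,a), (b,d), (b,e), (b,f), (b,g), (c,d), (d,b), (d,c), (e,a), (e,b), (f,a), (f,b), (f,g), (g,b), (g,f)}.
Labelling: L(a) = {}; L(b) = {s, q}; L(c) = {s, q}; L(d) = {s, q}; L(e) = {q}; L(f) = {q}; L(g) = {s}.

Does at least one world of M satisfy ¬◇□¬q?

Recall that □ψ holds at a world iff ψ holds at every accessible world, and ◇ψ holds iff ψ holds at some accessible world.
Let φ = ¬◇□¬q. Evaluate φ at each world:
  a (successors {b, e, f}): φ is true.
  b (successors {a, d, e, f, g}): φ is true.
  c (successors {d}): φ is true.
  d (successors {b, c}): φ is true.
  e (successors {a, b}): φ is true.
  f (successors {a, b, g}): φ is true.
  g (successors {b, f}): φ is true.
Detail at a (witness):
  At a: ◇□¬q is false, so ¬◇□¬q is true.
    At a: ◇□¬q requires □¬q at some successor in {b, e, f}.
      At b: □¬q is false.
      At e: □¬q is false.
      At f: □¬q is false.
    So ◇□¬q is false at a.

Yes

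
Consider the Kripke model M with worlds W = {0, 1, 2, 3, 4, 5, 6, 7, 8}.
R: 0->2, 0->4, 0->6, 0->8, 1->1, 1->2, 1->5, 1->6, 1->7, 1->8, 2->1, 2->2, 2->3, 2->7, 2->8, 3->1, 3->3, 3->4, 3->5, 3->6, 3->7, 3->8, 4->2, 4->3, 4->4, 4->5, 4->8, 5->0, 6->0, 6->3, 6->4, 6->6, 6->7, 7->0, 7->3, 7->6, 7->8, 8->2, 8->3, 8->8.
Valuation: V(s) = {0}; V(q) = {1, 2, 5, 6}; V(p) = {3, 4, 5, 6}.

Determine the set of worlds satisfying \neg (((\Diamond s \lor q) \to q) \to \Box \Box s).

0, 1, 2, 3, 4, 5, 6, 8

Let φ = \neg (((\Diamond s \lor q) \to q) \to \Box \Box s). Evaluate φ at each world:
  0 (successors {2, 4, 6, 8}): φ is true.
  1 (successors {1, 2, 5, 6, 7, 8}): φ is true.
  2 (successors {1, 2, 3, 7, 8}): φ is true.
  3 (successors {1, 3, 4, 5, 6, 7, 8}): φ is true.
  4 (successors {2, 3, 4, 5, 8}): φ is true.
  5 (successors {0}): φ is true.
  6 (successors {0, 3, 4, 6, 7}): φ is true.
  7 (successors {0, 3, 6, 8}): φ is false.
  8 (successors {2, 3, 8}): φ is true.
For instance, at 3:
  At 3: ((\Diamond s \lor q) \to q) \to \Box \Box s is false, so \neg (((\Diamond s \lor q) \to q) \to \Box \Box s) is true.
    At 3: (\Diamond s \lor q) \to q is true, \Box \Box s is false, so ((\Diamond s \lor q) \to q) \to \Box \Box s is false.
      At 3: \Diamond s \lor q is false, q is false, so (\Diamond s \lor q) \to q is true.
      At 3: \Box \Box s requires \Box s at every successor {1, 3, 4, 5, 6, 7, 8}.
        \Box s fails at 1, so \Box \Box s is false at 3.
Satisfying worlds: {0, 1, 2, 3, 4, 5, 6, 8}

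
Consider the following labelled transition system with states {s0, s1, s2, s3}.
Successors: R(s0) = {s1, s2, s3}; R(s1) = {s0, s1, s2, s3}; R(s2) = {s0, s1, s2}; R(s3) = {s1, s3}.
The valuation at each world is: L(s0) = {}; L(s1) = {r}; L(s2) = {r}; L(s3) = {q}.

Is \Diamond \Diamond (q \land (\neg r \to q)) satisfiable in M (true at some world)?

Let φ = \Diamond \Diamond (q \land (\neg r \to q)). Evaluate φ at each world:
  s0 (successors {s1, s2, s3}): φ is true.
  s1 (successors {s0, s1, s2, s3}): φ is true.
  s2 (successors {s0, s1, s2}): φ is true.
  s3 (successors {s1, s3}): φ is true.
Detail at s0 (witness):
  At s0: \Diamond \Diamond (q \land (\neg r \to q)) requires \Diamond (q \land (\neg r \to q)) at some successor in {s1, s2, s3}.
    \Diamond (q \land (\neg r \to q)) holds at s1, so \Diamond \Diamond (q \land (\neg r \to q)) is true at s0.
      At s1: \Diamond (q \land (\neg r \to q)) requires q \land (\neg r \to q) at some successor in {s0, s1, s2, s3}.
        q \land (\neg r \to q) holds at s3, so \Diamond (q \land (\neg r \to q)) is true at s1.

Yes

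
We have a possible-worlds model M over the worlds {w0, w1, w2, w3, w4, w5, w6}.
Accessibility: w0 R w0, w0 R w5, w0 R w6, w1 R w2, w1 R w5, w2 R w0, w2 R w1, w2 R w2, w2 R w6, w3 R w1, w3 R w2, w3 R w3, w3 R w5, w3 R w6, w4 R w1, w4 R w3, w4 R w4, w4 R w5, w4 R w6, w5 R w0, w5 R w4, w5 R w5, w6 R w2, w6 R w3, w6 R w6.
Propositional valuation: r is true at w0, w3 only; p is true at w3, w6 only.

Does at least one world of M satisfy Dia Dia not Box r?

Let φ = Dia Dia not Box r. Evaluate φ at each world:
  w0 (successors {w0, w5, w6}): φ is true.
  w1 (successors {w2, w5}): φ is true.
  w2 (successors {w0, w1, w2, w6}): φ is true.
  w3 (successors {w1, w2, w3, w5, w6}): φ is true.
  w4 (successors {w1, w3, w4, w5, w6}): φ is true.
  w5 (successors {w0, w4, w5}): φ is true.
  w6 (successors {w2, w3, w6}): φ is true.
Detail at w0 (witness):
  At w0: Dia Dia not Box r requires Dia not Box r at some successor in {w0, w5, w6}.
    Dia not Box r holds at w0, so Dia Dia not Box r is true at w0.
      At w0: Dia not Box r requires not Box r at some successor in {w0, w5, w6}.
        not Box r holds at w0, so Dia not Box r is true at w0.

Yes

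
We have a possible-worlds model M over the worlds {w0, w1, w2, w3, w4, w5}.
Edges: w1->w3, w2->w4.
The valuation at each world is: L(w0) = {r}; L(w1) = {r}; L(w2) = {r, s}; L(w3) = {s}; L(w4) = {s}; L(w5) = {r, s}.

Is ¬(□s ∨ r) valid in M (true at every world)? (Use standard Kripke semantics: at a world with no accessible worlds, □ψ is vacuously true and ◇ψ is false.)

No

Recall that □ψ holds at a world iff ψ holds at every accessible world, and ◇ψ holds iff ψ holds at some accessible world.
Let φ = ¬(□s ∨ r). Evaluate φ at each world:
  w0 (successors ∅): φ is false.
  w1 (successors {w3}): φ is false.
  w2 (successors {w4}): φ is false.
  w3 (successors ∅): φ is false.
  w4 (successors ∅): φ is false.
  w5 (successors ∅): φ is false.
Detail at w0 (counterexample):
  At w0: □s ∨ r is true, so ¬(□s ∨ r) is false.
    At w0: □s is true, r is true, so □s ∨ r is true.
      At w0: no accessible worlds, so □s holds vacuously.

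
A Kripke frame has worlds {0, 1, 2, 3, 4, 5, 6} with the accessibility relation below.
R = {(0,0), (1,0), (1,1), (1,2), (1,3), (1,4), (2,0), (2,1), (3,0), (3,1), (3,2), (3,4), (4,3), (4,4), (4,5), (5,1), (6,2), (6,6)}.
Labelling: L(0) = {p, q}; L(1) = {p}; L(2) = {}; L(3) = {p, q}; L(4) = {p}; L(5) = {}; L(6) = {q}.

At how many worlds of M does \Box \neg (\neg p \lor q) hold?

Recall that \Box ψ holds at a world iff ψ holds at every accessible world, and \Diamond ψ holds iff ψ holds at some accessible world.
Let φ = \Box \neg (\neg p \lor q). Evaluate φ at each world:
  0 (successors {0}): φ is false.
  1 (successors {0, 1, 2, 3, 4}): φ is false.
  2 (successors {0, 1}): φ is false.
  3 (successors {0, 1, 2, 4}): φ is false.
  4 (successors {3, 4, 5}): φ is false.
  5 (successors {1}): φ is true.
  6 (successors {2, 6}): φ is false.
For instance, at 5:
  At 5: \Box \neg (\neg p \lor q) requires \neg (\neg p \lor q) at every successor {1}.
    At 1: \neg (\neg p \lor q) is true.
  So \Box \neg (\neg p \lor q) is true at 5.
Satisfying worlds: {5}

1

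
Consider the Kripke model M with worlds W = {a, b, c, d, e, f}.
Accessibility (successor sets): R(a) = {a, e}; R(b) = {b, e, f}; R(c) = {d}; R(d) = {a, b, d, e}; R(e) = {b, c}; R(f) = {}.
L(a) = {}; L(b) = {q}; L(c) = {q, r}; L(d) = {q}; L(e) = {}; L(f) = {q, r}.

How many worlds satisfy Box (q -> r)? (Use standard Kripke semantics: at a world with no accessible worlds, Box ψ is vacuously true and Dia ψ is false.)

2

Recall that Box ψ holds at a world iff ψ holds at every accessible world, and Dia ψ holds iff ψ holds at some accessible world.
Let φ = Box (q -> r). Evaluate φ at each world:
  a (successors {a, e}): φ is true.
  b (successors {b, e, f}): φ is false.
  c (successors {d}): φ is false.
  d (successors {a, b, d, e}): φ is false.
  e (successors {b, c}): φ is false.
  f (successors ∅): φ is true.
For instance, at e:
  At e: Box (q -> r) requires q -> r at every successor {b, c}.
    q -> r fails at b, so Box (q -> r) is false at e.
Satisfying worlds: {a, f}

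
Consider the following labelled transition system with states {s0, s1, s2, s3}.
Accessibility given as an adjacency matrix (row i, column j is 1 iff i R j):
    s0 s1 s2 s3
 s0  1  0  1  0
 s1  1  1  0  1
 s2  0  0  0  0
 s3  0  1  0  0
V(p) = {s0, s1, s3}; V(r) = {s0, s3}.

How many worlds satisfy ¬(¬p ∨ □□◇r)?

3

Let φ = ¬(¬p ∨ □□◇r). Evaluate φ at each world:
  s0 (successors {s0, s2}): φ is true.
  s1 (successors {s0, s1, s3}): φ is true.
  s2 (successors ∅): φ is false.
  s3 (successors {s1}): φ is true.
For instance, at s3:
  At s3: ¬p ∨ □□◇r is false, so ¬(¬p ∨ □□◇r) is true.
    At s3: ¬p is false, □□◇r is false, so ¬p ∨ □□◇r is false.
      At s3: □□◇r requires □◇r at every successor {s1}.
        □◇r fails at s1, so □□◇r is false at s3.
Satisfying worlds: {s0, s1, s3}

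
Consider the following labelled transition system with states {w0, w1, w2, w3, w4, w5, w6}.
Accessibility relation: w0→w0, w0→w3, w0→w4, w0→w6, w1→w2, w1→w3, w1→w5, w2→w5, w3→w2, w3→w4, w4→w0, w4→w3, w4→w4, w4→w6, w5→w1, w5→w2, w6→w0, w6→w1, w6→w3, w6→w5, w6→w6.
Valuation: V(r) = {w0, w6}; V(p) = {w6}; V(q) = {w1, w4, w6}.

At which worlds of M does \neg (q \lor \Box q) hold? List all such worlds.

Recall that \Box ψ holds at a world iff ψ holds at every accessible world, and \Diamond ψ holds iff ψ holds at some accessible world.
Let φ = \neg (q \lor \Box q). Evaluate φ at each world:
  w0 (successors {w0, w3, w4, w6}): φ is true.
  w1 (successors {w2, w3, w5}): φ is false.
  w2 (successors {w5}): φ is true.
  w3 (successors {w2, w4}): φ is true.
  w4 (successors {w0, w3, w4, w6}): φ is false.
  w5 (successors {w1, w2}): φ is true.
  w6 (successors {w0, w1, w3, w5, w6}): φ is false.
For instance, at w1:
  At w1: q \lor \Box q is true, so \neg (q \lor \Box q) is false.
    At w1: q is true, \Box q is false, so q \lor \Box q is true.
      At w1: \Box q requires q at every successor {w2, w3, w5}.
        q fails at w2, so \Box q is false at w1.
Satisfying worlds: {w0, w2, w3, w5}

w0, w2, w3, w5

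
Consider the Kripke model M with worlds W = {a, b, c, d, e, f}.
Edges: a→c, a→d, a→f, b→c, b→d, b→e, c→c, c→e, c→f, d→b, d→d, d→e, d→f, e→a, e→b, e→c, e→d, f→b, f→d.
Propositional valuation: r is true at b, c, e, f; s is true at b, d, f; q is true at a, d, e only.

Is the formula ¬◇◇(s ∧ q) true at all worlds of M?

No

Let φ = ¬◇◇(s ∧ q). Evaluate φ at each world:
  a (successors {c, d, f}): φ is false.
  b (successors {c, d, e}): φ is false.
  c (successors {c, e, f}): φ is false.
  d (successors {b, d, e, f}): φ is false.
  e (successors {a, b, c, d}): φ is false.
  f (successors {b, d}): φ is false.
Detail at a (counterexample):
  At a: ◇◇(s ∧ q) is true, so ¬◇◇(s ∧ q) is false.
    At a: ◇◇(s ∧ q) requires ◇(s ∧ q) at some successor in {c, d, f}.
      ◇(s ∧ q) holds at d, so ◇◇(s ∧ q) is true at a.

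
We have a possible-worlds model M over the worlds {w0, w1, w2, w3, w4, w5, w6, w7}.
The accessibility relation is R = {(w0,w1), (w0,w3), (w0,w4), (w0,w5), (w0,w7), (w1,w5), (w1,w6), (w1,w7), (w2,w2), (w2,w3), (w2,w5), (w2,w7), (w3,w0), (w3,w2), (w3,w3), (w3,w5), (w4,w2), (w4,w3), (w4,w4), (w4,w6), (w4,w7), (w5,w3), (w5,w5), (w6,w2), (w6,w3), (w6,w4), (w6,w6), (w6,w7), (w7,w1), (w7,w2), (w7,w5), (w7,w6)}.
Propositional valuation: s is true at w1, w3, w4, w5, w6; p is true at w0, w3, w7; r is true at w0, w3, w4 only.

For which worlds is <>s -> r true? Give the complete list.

w0, w3, w4

Let φ = <>s -> r. Evaluate φ at each world:
  w0 (successors {w1, w3, w4, w5, w7}): φ is true.
  w1 (successors {w5, w6, w7}): φ is false.
  w2 (successors {w2, w3, w5, w7}): φ is false.
  w3 (successors {w0, w2, w3, w5}): φ is true.
  w4 (successors {w2, w3, w4, w6, w7}): φ is true.
  w5 (successors {w3, w5}): φ is false.
  w6 (successors {w2, w3, w4, w6, w7}): φ is false.
  w7 (successors {w1, w2, w5, w6}): φ is false.
For instance, at w7:
  At w7: <>s is true, r is false, so <>s -> r is false.
    At w7: <>s requires s at some successor in {w1, w2, w5, w6}.
      s holds at w1, so <>s is true at w7.
Satisfying worlds: {w0, w3, w4}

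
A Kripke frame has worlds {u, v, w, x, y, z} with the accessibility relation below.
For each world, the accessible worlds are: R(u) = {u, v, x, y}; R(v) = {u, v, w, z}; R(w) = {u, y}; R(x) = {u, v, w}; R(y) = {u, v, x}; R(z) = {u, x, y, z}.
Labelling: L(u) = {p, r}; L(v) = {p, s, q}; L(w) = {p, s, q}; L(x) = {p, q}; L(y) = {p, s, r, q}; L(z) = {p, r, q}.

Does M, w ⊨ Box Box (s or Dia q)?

Yes

At w: Box Box (s or Dia q) requires Box (s or Dia q) at every successor {u, y}.
    At u: Box (s or Dia q) requires s or Dia q at every successor {u, v, x, y}.
      At u: s or Dia q is true.
      At v: s or Dia q is true.
      At x: s or Dia q is true.
      At y: s or Dia q is true.
    So Box (s or Dia q) is true at u.
    At y: Box (s or Dia q) requires s or Dia q at every successor {u, v, x}.
      At u: s or Dia q is true.
      At v: s or Dia q is true.
      At x: s or Dia q is true.
    So Box (s or Dia q) is true at y.
So Box Box (s or Dia q) is true at w.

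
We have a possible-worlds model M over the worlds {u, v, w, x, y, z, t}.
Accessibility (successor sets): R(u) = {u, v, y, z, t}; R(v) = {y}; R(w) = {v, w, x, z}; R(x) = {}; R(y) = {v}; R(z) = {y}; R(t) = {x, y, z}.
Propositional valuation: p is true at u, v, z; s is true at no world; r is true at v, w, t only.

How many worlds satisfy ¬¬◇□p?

5

Recall that □ψ holds at a world iff ψ holds at every accessible world, and ◇ψ holds iff ψ holds at some accessible world.
Let φ = ¬¬◇□p. Evaluate φ at each world:
  u (successors {u, v, y, z, t}): φ is true.
  v (successors {y}): φ is true.
  w (successors {v, w, x, z}): φ is true.
  x (successors ∅): φ is false.
  y (successors {v}): φ is false.
  z (successors {y}): φ is true.
  t (successors {x, y, z}): φ is true.
For instance, at v:
  At v: ¬◇□p is false, so ¬¬◇□p is true.
    At v: ◇□p is true, so ¬◇□p is false.
      At v: ◇□p requires □p at some successor in {y}.
        □p holds at y, so ◇□p is true at v.
Satisfying worlds: {u, v, w, z, t}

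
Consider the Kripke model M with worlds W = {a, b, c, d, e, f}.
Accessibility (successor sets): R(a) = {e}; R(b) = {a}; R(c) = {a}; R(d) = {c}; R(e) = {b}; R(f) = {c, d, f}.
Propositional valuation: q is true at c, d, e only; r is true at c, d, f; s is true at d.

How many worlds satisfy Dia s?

1

Let φ = Dia s. Evaluate φ at each world:
  a (successors {e}): φ is false.
  b (successors {a}): φ is false.
  c (successors {a}): φ is false.
  d (successors {c}): φ is false.
  e (successors {b}): φ is false.
  f (successors {c, d, f}): φ is true.
For instance, at f:
  At f: Dia s requires s at some successor in {c, d, f}.
    s holds at d, so Dia s is true at f.
Satisfying worlds: {f}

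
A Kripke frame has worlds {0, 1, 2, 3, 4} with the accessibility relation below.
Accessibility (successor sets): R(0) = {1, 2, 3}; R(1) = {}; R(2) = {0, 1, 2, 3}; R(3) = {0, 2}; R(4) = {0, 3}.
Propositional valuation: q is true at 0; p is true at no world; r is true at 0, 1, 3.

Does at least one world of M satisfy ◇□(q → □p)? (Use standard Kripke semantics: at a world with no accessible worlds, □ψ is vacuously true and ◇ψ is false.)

Let φ = ◇□(q → □p). Evaluate φ at each world:
  0 (successors {1, 2, 3}): φ is true.
  1 (successors ∅): φ is false.
  2 (successors {0, 1, 2, 3}): φ is true.
  3 (successors {0, 2}): φ is true.
  4 (successors {0, 3}): φ is true.
Detail at 0 (witness):
  At 0: ◇□(q → □p) requires □(q → □p) at some successor in {1, 2, 3}.
    □(q → □p) holds at 1, so ◇□(q → □p) is true at 0.
      At 1: no accessible worlds, so □(q → □p) holds vacuously.

Yes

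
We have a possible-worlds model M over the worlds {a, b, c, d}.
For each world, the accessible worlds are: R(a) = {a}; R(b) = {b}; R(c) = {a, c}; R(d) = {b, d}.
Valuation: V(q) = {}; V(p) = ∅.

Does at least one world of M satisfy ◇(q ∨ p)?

No

Let φ = ◇(q ∨ p). Evaluate φ at each world:
  a (successors {a}): φ is false.
  b (successors {b}): φ is false.
  c (successors {a, c}): φ is false.
  d (successors {b, d}): φ is false.
For instance, at b:
  At b: ◇(q ∨ p) requires q ∨ p at some successor in {b}.
    At b: q ∨ p is false.
  So ◇(q ∨ p) is false at b.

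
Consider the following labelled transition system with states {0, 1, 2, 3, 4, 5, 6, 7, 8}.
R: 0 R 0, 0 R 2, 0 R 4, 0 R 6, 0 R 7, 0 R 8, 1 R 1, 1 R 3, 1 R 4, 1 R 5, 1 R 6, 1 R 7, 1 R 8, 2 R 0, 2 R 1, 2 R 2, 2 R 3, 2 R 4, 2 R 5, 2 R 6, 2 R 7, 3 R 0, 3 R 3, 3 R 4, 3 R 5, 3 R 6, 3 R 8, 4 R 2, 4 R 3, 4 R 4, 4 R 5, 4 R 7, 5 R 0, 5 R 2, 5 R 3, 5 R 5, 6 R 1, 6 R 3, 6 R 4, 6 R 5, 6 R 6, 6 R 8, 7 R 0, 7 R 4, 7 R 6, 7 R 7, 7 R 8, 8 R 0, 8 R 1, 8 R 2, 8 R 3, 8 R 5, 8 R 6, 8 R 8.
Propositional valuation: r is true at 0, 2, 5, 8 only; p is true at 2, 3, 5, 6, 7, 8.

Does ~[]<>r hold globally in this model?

Let φ = ~[]<>r. Evaluate φ at each world:
  0 (successors {0, 2, 4, 6, 7, 8}): φ is false.
  1 (successors {1, 3, 4, 5, 6, 7, 8}): φ is false.
  2 (successors {0, 1, 2, 3, 4, 5, 6, 7}): φ is false.
  3 (successors {0, 3, 4, 5, 6, 8}): φ is false.
  4 (successors {2, 3, 4, 5, 7}): φ is false.
  5 (successors {0, 2, 3, 5}): φ is false.
  6 (successors {1, 3, 4, 5, 6, 8}): φ is false.
  7 (successors {0, 4, 6, 7, 8}): φ is false.
  8 (successors {0, 1, 2, 3, 5, 6, 8}): φ is false.
Detail at 0 (counterexample):
  At 0: []<>r is true, so ~[]<>r is false.
    At 0: []<>r requires <>r at every successor {0, 2, 4, 6, 7, 8}.
      At 0: <>r is true.
      At 2: <>r is true.
      At 4: <>r is true.
      At 6: <>r is true.
      At 7: <>r is true.
      At 8: <>r is true.
    So []<>r is true at 0.

No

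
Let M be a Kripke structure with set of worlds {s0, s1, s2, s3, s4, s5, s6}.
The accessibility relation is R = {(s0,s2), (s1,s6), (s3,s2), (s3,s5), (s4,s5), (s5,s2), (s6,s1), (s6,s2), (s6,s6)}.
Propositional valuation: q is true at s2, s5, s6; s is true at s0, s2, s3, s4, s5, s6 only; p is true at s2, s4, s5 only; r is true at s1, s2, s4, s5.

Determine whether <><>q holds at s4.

At s4: <><>q requires <>q at some successor in {s5}.
  <>q holds at s5, so <><>q is true at s4.
    At s5: <>q requires q at some successor in {s2}.
      q holds at s2, so <>q is true at s5.

Yes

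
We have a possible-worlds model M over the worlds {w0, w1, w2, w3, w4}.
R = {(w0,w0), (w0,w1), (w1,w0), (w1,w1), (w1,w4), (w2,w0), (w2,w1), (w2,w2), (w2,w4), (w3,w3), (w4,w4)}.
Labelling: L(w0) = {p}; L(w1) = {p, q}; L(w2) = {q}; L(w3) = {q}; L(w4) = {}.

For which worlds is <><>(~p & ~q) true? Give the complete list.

w0, w1, w2, w4

Let φ = <><>(~p & ~q). Evaluate φ at each world:
  w0 (successors {w0, w1}): φ is true.
  w1 (successors {w0, w1, w4}): φ is true.
  w2 (successors {w0, w1, w2, w4}): φ is true.
  w3 (successors {w3}): φ is false.
  w4 (successors {w4}): φ is true.
For instance, at w2:
  At w2: <><>(~p & ~q) requires <>(~p & ~q) at some successor in {w0, w1, w2, w4}.
    <>(~p & ~q) holds at w1, so <><>(~p & ~q) is true at w2.
      At w1: <>(~p & ~q) requires ~p & ~q at some successor in {w0, w1, w4}.
        ~p & ~q holds at w4, so <>(~p & ~q) is true at w1.
Satisfying worlds: {w0, w1, w2, w4}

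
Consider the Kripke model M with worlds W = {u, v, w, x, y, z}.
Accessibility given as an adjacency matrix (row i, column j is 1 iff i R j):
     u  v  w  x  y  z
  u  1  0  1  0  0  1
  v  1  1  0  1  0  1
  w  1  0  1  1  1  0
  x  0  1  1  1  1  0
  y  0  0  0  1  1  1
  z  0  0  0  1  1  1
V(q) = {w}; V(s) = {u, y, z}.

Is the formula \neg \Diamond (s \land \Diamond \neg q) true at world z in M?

No

At z: \Diamond (s \land \Diamond \neg q) is true, so \neg \Diamond (s \land \Diamond \neg q) is false.
  At z: \Diamond (s \land \Diamond \neg q) requires s \land \Diamond \neg q at some successor in {x, y, z}.
    s \land \Diamond \neg q holds at y, so \Diamond (s \land \Diamond \neg q) is true at z.
      At y: s is true, \Diamond \neg q is true, so s \land \Diamond \neg q is true.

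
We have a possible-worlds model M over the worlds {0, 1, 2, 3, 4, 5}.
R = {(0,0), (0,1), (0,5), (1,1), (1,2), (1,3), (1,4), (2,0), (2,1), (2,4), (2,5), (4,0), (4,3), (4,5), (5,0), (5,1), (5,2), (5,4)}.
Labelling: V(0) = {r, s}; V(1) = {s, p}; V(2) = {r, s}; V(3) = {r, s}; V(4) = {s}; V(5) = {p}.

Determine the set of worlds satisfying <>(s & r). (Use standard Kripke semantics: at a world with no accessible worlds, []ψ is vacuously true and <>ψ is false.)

Let φ = <>(s & r). Evaluate φ at each world:
  0 (successors {0, 1, 5}): φ is true.
  1 (successors {1, 2, 3, 4}): φ is true.
  2 (successors {0, 1, 4, 5}): φ is true.
  3 (successors ∅): φ is false.
  4 (successors {0, 3, 5}): φ is true.
  5 (successors {0, 1, 2, 4}): φ is true.
For instance, at 2:
  At 2: <>(s & r) requires s & r at some successor in {0, 1, 4, 5}.
    s & r holds at 0, so <>(s & r) is true at 2.
Satisfying worlds: {0, 1, 2, 4, 5}

0, 1, 2, 4, 5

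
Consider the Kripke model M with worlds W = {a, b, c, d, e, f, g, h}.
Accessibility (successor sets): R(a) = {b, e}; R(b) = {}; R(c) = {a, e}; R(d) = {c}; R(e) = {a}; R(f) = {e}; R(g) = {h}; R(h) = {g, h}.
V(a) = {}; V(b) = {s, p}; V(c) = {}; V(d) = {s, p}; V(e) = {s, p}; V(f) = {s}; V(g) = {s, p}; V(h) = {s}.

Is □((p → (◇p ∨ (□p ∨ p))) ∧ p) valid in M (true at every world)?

No

Let φ = □((p → (◇p ∨ (□p ∨ p))) ∧ p). Evaluate φ at each world:
  a (successors {b, e}): φ is true.
  b (successors ∅): φ is true.
  c (successors {a, e}): φ is false.
  d (successors {c}): φ is false.
  e (successors {a}): φ is false.
  f (successors {e}): φ is true.
  g (successors {h}): φ is false.
  h (successors {g, h}): φ is false.
Detail at c (counterexample):
  At c: □((p → (◇p ∨ (□p ∨ p))) ∧ p) requires (p → (◇p ∨ (□p ∨ p))) ∧ p at every successor {a, e}.
    (p → (◇p ∨ (□p ∨ p))) ∧ p fails at a, so □((p → (◇p ∨ (□p ∨ p))) ∧ p) is false at c.
      At a: p → (◇p ∨ (□p ∨ p)) is true, p is false, so (p → (◇p ∨ (□p ∨ p))) ∧ p is false.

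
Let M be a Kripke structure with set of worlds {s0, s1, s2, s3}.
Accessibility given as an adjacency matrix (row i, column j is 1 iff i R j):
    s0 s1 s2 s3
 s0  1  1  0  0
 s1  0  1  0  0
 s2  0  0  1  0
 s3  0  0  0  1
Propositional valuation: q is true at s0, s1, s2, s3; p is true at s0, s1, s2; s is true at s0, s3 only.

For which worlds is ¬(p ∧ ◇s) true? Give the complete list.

s1, s2, s3

Recall that ◇ψ holds at a world iff ψ holds at some accessible world.
Let φ = ¬(p ∧ ◇s). Evaluate φ at each world:
  s0 (successors {s0, s1}): φ is false.
  s1 (successors {s1}): φ is true.
  s2 (successors {s2}): φ is true.
  s3 (successors {s3}): φ is true.
For instance, at s3:
  At s3: p ∧ ◇s is false, so ¬(p ∧ ◇s) is true.
    At s3: p is false, ◇s is true, so p ∧ ◇s is false.
      At s3: ◇s requires s at some successor in {s3}.
        s holds at s3, so ◇s is true at s3.
Satisfying worlds: {s1, s2, s3}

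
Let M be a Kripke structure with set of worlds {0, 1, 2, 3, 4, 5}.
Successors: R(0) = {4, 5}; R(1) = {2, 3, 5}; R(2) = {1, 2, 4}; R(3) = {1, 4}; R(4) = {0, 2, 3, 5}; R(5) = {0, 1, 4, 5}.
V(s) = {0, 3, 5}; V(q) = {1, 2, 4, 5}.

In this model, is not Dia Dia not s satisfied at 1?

No

Recall that Dia ψ holds at a world iff ψ holds at some accessible world.
At 1: Dia Dia not s is true, so not Dia Dia not s is false.
  At 1: Dia Dia not s requires Dia not s at some successor in {2, 3, 5}.
    Dia not s holds at 2, so Dia Dia not s is true at 1.
      At 2: Dia not s requires not s at some successor in {1, 2, 4}.
        not s holds at 1, so Dia not s is true at 2.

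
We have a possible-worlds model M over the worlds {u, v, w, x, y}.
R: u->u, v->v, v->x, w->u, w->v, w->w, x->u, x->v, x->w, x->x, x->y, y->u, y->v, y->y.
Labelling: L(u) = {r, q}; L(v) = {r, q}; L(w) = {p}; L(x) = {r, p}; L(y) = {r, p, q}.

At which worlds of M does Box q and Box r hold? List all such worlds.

u, y

Let φ = Box q and Box r. Evaluate φ at each world:
  u (successors {u}): φ is true.
  v (successors {v, x}): φ is false.
  w (successors {u, v, w}): φ is false.
  x (successors {u, v, w, x, y}): φ is false.
  y (successors {u, v, y}): φ is true.
For instance, at y:
  At y: Box q is true, Box r is true, so Box q and Box r is true.
    At y: Box q requires q at every successor {u, v, y}.
      At u: q is true.
      At v: q is true.
      At y: q is true.
    So Box q is true at y.
    At y: Box r requires r at every successor {u, v, y}.
      At u: r is true.
      At v: r is true.
      At y: r is true.
    So Box r is true at y.
Satisfying worlds: {u, y}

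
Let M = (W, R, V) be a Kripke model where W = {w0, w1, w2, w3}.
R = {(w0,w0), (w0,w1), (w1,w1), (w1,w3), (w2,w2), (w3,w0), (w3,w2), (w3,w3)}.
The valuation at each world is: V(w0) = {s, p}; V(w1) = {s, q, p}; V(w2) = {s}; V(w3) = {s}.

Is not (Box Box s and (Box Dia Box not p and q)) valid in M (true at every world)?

Yes

Recall that Box ψ holds at a world iff ψ holds at every accessible world, and Dia ψ holds iff ψ holds at some accessible world.
Let φ = not (Box Box s and (Box Dia Box not p and q)). Evaluate φ at each world:
  w0 (successors {w0, w1}): φ is true.
  w1 (successors {w1, w3}): φ is true.
  w2 (successors {w2}): φ is true.
  w3 (successors {w0, w2, w3}): φ is true.
For instance, at w1:
  At w1: Box Box s and (Box Dia Box not p and q) is false, so not (Box Box s and (Box Dia Box not p and q)) is true.
    At w1: Box Box s is true, Box Dia Box not p and q is false, so Box Box s and (Box Dia Box not p and q) is false.
      At w1: Box Box s requires Box s at every successor {w1, w3}.
        At w1: Box s is true.
        At w3: Box s is true.
      So Box Box s is true at w1.
      At w1: Box Dia Box not p is false, q is true, so Box Dia Box not p and q is false.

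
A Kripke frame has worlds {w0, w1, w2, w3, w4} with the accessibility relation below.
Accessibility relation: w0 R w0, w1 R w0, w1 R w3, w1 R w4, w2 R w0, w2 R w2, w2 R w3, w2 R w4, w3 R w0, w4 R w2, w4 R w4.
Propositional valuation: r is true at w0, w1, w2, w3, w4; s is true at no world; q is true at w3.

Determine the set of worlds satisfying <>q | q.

w1, w2, w3

Recall that <>ψ holds at a world iff ψ holds at some accessible world.
Let φ = <>q | q. Evaluate φ at each world:
  w0 (successors {w0}): φ is false.
  w1 (successors {w0, w3, w4}): φ is true.
  w2 (successors {w0, w2, w3, w4}): φ is true.
  w3 (successors {w0}): φ is true.
  w4 (successors {w2, w4}): φ is false.
For instance, at w2:
  At w2: <>q is true, q is false, so <>q | q is true.
    At w2: <>q requires q at some successor in {w0, w2, w3, w4}.
      q holds at w3, so <>q is true at w2.
Satisfying worlds: {w1, w2, w3}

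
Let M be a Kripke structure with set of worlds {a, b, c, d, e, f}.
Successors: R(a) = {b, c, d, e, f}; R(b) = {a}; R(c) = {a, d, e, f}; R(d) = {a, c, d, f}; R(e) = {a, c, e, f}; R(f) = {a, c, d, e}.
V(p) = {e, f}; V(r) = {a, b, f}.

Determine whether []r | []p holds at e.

No

Recall that []ψ holds at a world iff ψ holds at every accessible world, and <>ψ holds iff ψ holds at some accessible world.
At e: []r is false, []p is false, so []r | []p is false.
  At e: []r requires r at every successor {a, c, e, f}.
    r fails at c, so []r is false at e.
  At e: []p requires p at every successor {a, c, e, f}.
    p fails at a, so []p is false at e.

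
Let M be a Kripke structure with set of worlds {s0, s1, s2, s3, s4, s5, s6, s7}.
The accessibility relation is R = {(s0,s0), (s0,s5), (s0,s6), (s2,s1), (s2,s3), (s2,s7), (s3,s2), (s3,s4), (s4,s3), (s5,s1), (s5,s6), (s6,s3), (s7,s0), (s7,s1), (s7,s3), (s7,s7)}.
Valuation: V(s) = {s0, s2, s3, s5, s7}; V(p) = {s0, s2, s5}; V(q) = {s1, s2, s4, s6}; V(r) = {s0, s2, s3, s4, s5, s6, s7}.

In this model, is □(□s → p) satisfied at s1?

Recall that □ψ holds at a world iff ψ holds at every accessible world, and ◇ψ holds iff ψ holds at some accessible world.
At s1: no accessible worlds, so □(□s → p) holds vacuously.

Yes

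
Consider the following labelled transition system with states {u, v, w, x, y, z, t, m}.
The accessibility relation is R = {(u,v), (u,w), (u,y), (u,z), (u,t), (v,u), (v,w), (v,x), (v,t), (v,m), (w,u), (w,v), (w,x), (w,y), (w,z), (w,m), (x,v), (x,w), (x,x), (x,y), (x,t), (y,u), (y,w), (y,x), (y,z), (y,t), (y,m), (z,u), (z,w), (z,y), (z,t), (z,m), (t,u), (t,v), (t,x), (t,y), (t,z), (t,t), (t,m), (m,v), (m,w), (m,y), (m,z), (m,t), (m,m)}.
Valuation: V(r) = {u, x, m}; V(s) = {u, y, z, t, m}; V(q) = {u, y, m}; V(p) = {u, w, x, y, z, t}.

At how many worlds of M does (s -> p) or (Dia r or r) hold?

8

Let φ = (s -> p) or (Dia r or r). Evaluate φ at each world:
  u (successors {v, w, y, z, t}): φ is true.
  v (successors {u, w, x, t, m}): φ is true.
  w (successors {u, v, x, y, z, m}): φ is true.
  x (successors {v, w, x, y, t}): φ is true.
  y (successors {u, w, x, z, t, m}): φ is true.
  z (successors {u, w, y, t, m}): φ is true.
  t (successors {u, v, x, y, z, t, m}): φ is true.
  m (successors {v, w, y, z, t, m}): φ is true.
For instance, at x:
  At x: s -> p is true, Dia r or r is true, so (s -> p) or (Dia r or r) is true.
    At x: Dia r is true, r is true, so Dia r or r is true.
      At x: Dia r requires r at some successor in {v, w, x, y, t}.
        r holds at x, so Dia r is true at x.
Satisfying worlds: {u, v, w, x, y, z, t, m}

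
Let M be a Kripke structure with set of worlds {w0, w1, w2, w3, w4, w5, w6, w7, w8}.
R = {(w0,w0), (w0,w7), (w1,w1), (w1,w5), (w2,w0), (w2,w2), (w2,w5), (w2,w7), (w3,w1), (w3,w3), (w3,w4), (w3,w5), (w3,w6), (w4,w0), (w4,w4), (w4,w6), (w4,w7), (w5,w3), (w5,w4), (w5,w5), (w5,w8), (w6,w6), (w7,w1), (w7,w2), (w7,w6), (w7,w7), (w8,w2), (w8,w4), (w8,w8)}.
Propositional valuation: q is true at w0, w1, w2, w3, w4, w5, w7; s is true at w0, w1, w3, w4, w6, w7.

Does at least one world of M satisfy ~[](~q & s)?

Yes

Let φ = ~[](~q & s). Evaluate φ at each world:
  w0 (successors {w0, w7}): φ is true.
  w1 (successors {w1, w5}): φ is true.
  w2 (successors {w0, w2, w5, w7}): φ is true.
  w3 (successors {w1, w3, w4, w5, w6}): φ is true.
  w4 (successors {w0, w4, w6, w7}): φ is true.
  w5 (successors {w3, w4, w5, w8}): φ is true.
  w6 (successors {w6}): φ is false.
  w7 (successors {w1, w2, w6, w7}): φ is true.
  w8 (successors {w2, w4, w8}): φ is true.
Detail at w0 (witness):
  At w0: [](~q & s) is false, so ~[](~q & s) is true.
    At w0: [](~q & s) requires ~q & s at every successor {w0, w7}.
      ~q & s fails at w0, so [](~q & s) is false at w0.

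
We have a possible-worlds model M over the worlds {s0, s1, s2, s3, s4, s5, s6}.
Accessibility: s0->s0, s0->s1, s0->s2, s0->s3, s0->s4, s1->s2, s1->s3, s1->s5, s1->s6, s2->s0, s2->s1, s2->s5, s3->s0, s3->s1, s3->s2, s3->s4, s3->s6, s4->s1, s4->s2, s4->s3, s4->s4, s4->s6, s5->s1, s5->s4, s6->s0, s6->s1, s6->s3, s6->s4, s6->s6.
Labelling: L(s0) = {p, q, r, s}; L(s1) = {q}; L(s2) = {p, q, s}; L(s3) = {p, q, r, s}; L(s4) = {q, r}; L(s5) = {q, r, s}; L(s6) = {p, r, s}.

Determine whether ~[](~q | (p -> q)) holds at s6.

No

At s6: [](~q | (p -> q)) is true, so ~[](~q | (p -> q)) is false.
  At s6: [](~q | (p -> q)) requires ~q | (p -> q) at every successor {s0, s1, s3, s4, s6}.
    At s0: ~q | (p -> q) is true.
    At s1: ~q | (p -> q) is true.
    At s3: ~q | (p -> q) is true.
    At s4: ~q | (p -> q) is true.
    At s6: ~q | (p -> q) is true.
  So [](~q | (p -> q)) is true at s6.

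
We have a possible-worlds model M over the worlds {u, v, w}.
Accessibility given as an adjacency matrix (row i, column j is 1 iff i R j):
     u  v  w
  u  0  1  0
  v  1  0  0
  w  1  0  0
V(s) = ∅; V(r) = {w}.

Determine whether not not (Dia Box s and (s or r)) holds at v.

No

At v: not (Dia Box s and (s or r)) is true, so not not (Dia Box s and (s or r)) is false.
  At v: Dia Box s and (s or r) is false, so not (Dia Box s and (s or r)) is true.
    At v: Dia Box s is false, s or r is false, so Dia Box s and (s or r) is false.
      At v: Dia Box s requires Box s at some successor in {u}.
        At u: Box s is false.
      So Dia Box s is false at v.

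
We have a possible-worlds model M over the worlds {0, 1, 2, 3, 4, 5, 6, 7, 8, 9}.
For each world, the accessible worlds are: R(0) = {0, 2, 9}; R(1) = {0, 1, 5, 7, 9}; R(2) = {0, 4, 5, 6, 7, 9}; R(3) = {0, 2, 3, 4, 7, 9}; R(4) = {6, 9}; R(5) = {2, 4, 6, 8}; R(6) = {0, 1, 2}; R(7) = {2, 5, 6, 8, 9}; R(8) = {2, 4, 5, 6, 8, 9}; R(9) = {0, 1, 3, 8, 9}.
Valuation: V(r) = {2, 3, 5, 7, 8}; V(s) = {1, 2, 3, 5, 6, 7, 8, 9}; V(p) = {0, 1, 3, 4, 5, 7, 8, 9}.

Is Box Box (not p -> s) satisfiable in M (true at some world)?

Yes

Let φ = Box Box (not p -> s). Evaluate φ at each world:
  0 (successors {0, 2, 9}): φ is true.
  1 (successors {0, 1, 5, 7, 9}): φ is true.
  2 (successors {0, 4, 5, 6, 7, 9}): φ is true.
  3 (successors {0, 2, 3, 4, 7, 9}): φ is true.
  4 (successors {6, 9}): φ is true.
  5 (successors {2, 4, 6, 8}): φ is true.
  6 (successors {0, 1, 2}): φ is true.
  7 (successors {2, 5, 6, 8, 9}): φ is true.
  8 (successors {2, 4, 5, 6, 8, 9}): φ is true.
  9 (successors {0, 1, 3, 8, 9}): φ is true.
Detail at 0 (witness):
  At 0: Box Box (not p -> s) requires Box (not p -> s) at every successor {0, 2, 9}.
      At 0: Box (not p -> s) requires not p -> s at every successor {0, 2, 9}.
        At 0: not p -> s is true.
        At 2: not p -> s is true.
        At 9: not p -> s is true.
      So Box (not p -> s) is true at 0.
      At 2: Box (not p -> s) requires not p -> s at every successor {0, 4, 5, 6, 7, 9}.
        At 0: not p -> s is true.
        At 4: not p -> s is true.
        At 5: not p -> s is true.
        At 6: not p -> s is true.
        At 7: not p -> s is true.
        At 9: not p -> s is true.
      So Box (not p -> s) is true at 2.
      At 9: Box (not p -> s) requires not p -> s at every successor {0, 1, 3, 8, 9}.
        At 0: not p -> s is true.
        At 1: not p -> s is true.
        At 3: not p -> s is true.
        At 8: not p -> s is true.
        At 9: not p -> s is true.
      So Box (not p -> s) is true at 9.
  So Box Box (not p -> s) is true at 0.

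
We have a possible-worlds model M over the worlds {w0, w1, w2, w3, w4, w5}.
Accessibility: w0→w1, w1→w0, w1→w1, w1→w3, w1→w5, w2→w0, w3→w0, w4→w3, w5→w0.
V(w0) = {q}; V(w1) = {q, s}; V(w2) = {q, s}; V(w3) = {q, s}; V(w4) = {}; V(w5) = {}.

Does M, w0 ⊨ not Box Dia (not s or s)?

At w0: Box Dia (not s or s) is true, so not Box Dia (not s or s) is false.
  At w0: Box Dia (not s or s) requires Dia (not s or s) at every successor {w1}.
      At w1: Dia (not s or s) requires not s or s at some successor in {w0, w1, w3, w5}.
        not s or s holds at w0, so Dia (not s or s) is true at w1.
  So Box Dia (not s or s) is true at w0.

No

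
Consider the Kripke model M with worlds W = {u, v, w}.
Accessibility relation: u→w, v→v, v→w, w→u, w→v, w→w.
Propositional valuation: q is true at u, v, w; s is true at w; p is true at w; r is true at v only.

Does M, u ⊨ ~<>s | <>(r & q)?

No

At u: ~<>s is false, <>(r & q) is false, so ~<>s | <>(r & q) is false.
  At u: <>s is true, so ~<>s is false.
    At u: <>s requires s at some successor in {w}.
      s holds at w, so <>s is true at u.
  At u: <>(r & q) requires r & q at some successor in {w}.
    At w: r & q is false.
  So <>(r & q) is false at u.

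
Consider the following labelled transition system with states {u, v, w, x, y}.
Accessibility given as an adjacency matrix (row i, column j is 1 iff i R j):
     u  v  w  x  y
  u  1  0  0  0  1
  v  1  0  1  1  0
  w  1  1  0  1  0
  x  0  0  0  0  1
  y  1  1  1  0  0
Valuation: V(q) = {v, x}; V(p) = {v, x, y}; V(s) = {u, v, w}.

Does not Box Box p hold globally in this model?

Yes

Recall that Box ψ holds at a world iff ψ holds at every accessible world, and Dia ψ holds iff ψ holds at some accessible world.
Let φ = not Box Box p. Evaluate φ at each world:
  u (successors {u, y}): φ is true.
  v (successors {u, w, x}): φ is true.
  w (successors {u, v, x}): φ is true.
  x (successors {y}): φ is true.
  y (successors {u, v, w}): φ is true.
For instance, at w:
  At w: Box Box p is false, so not Box Box p is true.
    At w: Box Box p requires Box p at every successor {u, v, x}.
      Box p fails at u, so Box Box p is false at w.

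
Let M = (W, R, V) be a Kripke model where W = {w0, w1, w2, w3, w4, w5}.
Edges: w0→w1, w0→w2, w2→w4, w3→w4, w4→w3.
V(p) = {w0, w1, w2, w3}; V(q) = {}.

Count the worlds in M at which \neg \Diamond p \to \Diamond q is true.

2

Let φ = \neg \Diamond p \to \Diamond q. Evaluate φ at each world:
  w0 (successors {w1, w2}): φ is true.
  w1 (successors ∅): φ is false.
  w2 (successors {w4}): φ is false.
  w3 (successors {w4}): φ is false.
  w4 (successors {w3}): φ is true.
  w5 (successors ∅): φ is false.
For instance, at w4:
  At w4: \neg \Diamond p is false, \Diamond q is false, so \neg \Diamond p \to \Diamond q is true.
    At w4: \Diamond p is true, so \neg \Diamond p is false.
      At w4: \Diamond p requires p at some successor in {w3}.
        p holds at w3, so \Diamond p is true at w4.
    At w4: \Diamond q requires q at some successor in {w3}.
      At w3: q is false.
    So \Diamond q is false at w4.
Satisfying worlds: {w0, w4}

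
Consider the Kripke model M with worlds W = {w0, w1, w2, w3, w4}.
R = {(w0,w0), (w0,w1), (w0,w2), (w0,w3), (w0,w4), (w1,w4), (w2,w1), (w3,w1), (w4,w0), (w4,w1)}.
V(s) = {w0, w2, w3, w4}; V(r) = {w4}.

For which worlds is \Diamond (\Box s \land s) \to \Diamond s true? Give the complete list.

Recall that \Box ψ holds at a world iff ψ holds at every accessible world, and \Diamond ψ holds iff ψ holds at some accessible world.
Let φ = \Diamond (\Box s \land s) \to \Diamond s. Evaluate φ at each world:
  w0 (successors {w0, w1, w2, w3, w4}): φ is true.
  w1 (successors {w4}): φ is true.
  w2 (successors {w1}): φ is true.
  w3 (successors {w1}): φ is true.
  w4 (successors {w0, w1}): φ is true.
For instance, at w2:
  At w2: \Diamond (\Box s \land s) is false, \Diamond s is false, so \Diamond (\Box s \land s) \to \Diamond s is true.
    At w2: \Diamond (\Box s \land s) requires \Box s \land s at some successor in {w1}.
      At w1: \Box s \land s is false.
    So \Diamond (\Box s \land s) is false at w2.
    At w2: \Diamond s requires s at some successor in {w1}.
      At w1: s is false.
    So \Diamond s is false at w2.
Satisfying worlds: {w0, w1, w2, w3, w4}

w0, w1, w2, w3, w4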